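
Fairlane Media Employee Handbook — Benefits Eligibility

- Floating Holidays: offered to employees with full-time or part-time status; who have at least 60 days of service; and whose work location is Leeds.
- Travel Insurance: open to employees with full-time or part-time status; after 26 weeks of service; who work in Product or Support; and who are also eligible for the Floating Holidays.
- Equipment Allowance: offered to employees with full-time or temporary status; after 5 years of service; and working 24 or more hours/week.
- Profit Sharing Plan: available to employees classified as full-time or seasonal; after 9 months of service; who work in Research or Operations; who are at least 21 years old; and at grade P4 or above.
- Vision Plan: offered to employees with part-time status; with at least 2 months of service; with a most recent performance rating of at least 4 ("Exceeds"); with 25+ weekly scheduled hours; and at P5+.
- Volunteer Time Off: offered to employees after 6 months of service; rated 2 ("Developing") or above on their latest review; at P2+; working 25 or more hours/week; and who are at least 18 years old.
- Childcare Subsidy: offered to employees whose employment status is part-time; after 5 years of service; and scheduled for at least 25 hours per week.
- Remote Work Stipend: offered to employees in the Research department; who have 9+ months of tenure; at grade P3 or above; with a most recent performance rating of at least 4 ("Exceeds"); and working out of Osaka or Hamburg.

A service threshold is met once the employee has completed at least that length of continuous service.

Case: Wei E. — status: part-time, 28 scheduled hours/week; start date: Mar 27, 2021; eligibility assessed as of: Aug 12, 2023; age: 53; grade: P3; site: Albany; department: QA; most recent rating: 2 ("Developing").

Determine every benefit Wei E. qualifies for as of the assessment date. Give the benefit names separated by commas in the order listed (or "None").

Volunteer Time Off

Service from Mar 27, 2021 to Aug 12, 2023: 868 days.
Floating Holidays — status part-time ✓; service 868 days ≥ 60 days ✓; site Albany ✗ (not Leeds) → not eligible.
Travel Insurance — status part-time ✓; service 868 days ≥ 26 weeks (≈182 days) ✓; dept QA ✗ → not eligible.
Equipment Allowance — status part-time ✗ (requires full-time or temporary) → not eligible.
Profit Sharing Plan — status part-time ✗ (requires full-time or seasonal) → not eligible.
Vision Plan — status part-time ✓; service 868 days ≥ 2 months (≈60 days) ✓; rating 2 < 4 ✗ → not eligible.
Volunteer Time Off — service 868 days ≥ 6 months (≈180 days) ✓; rating 2 ≥ 2 ✓; grade P3 ≥ P2 ✓; 28 hrs/wk ≥ 25 ✓; age 53 ≥ 18 ✓ → eligible.
Childcare Subsidy — status part-time ✓; service 868 days < 5 years (≈1825 days) ✗ → not eligible.
Remote Work Stipend — dept QA ✗ → not eligible.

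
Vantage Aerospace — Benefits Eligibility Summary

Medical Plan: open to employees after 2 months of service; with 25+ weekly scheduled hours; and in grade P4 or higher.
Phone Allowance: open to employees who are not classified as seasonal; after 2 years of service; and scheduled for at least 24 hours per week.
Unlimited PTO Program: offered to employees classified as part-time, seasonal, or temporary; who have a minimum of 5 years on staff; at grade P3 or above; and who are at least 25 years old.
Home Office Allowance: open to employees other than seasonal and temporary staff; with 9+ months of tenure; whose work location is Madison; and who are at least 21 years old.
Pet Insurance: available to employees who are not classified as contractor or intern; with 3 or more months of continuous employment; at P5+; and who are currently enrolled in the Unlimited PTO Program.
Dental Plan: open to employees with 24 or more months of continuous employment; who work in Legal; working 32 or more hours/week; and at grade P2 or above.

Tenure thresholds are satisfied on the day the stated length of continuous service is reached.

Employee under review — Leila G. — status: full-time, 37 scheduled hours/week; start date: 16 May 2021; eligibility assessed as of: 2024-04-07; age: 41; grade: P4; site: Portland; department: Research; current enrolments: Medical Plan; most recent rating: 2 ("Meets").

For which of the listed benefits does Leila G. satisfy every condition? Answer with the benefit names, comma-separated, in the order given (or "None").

Service from 16 May 2021 to 2024-04-07: 1057 days.
Medical Plan — service 1057 days ≥ 2 months (≈60 days) ✓; 37 hrs/wk ≥ 25 ✓; grade P4 ≥ P4 ✓ → eligible.
Phone Allowance — status full-time ✓ (not excluded); service 1057 days ≥ 2 years (≈730 days) ✓; 37 hrs/wk ≥ 24 ✓ → eligible.
Unlimited PTO Program — status full-time ✗ (requires part-time, seasonal, or temporary) → not eligible.
Home Office Allowance — status full-time ✓ (not excluded); service 1057 days ≥ 9 months (≈270 days) ✓; site Portland ✗ (not Madison) → not eligible.
Pet Insurance — status full-time ✓ (not excluded); service 1057 days ≥ 3 months (≈90 days) ✓; grade P4 < P5 ✗ → not eligible.
Dental Plan — service 1057 days ≥ 24 months (≈720 days) ✓; dept Research ✗ → not eligible.

Medical Plan, Phone Allowance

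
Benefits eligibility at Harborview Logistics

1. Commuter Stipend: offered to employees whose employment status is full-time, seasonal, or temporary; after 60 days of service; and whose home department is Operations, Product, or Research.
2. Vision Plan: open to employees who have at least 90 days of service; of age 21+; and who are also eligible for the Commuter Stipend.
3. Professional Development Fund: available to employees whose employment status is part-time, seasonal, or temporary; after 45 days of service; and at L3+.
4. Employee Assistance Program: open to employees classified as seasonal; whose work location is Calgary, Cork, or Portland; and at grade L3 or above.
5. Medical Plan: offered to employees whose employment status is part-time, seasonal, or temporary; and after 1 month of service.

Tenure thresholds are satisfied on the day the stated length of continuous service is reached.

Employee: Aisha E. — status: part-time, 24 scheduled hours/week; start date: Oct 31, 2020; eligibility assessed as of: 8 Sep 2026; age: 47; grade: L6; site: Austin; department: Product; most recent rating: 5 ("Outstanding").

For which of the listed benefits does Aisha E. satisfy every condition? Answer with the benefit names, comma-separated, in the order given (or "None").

Service from Oct 31, 2020 to 8 Sep 2026: 2138 days.
Commuter Stipend — status part-time ✗ (requires full-time, seasonal, or temporary) → not eligible.
Vision Plan — service 2138 days ≥ 90 days ✓; age 47 ≥ 21 ✓; not eligible for Commuter Stipend ✗ → not eligible.
Professional Development Fund — status part-time ✓; service 2138 days ≥ 45 days ✓; grade L6 ≥ L3 ✓ → eligible.
Employee Assistance Program — status part-time ✗ (requires seasonal) → not eligible.
Medical Plan — status part-time ✓; service 2138 days ≥ 1 month (≈30 days) ✓ → eligible.

Professional Development Fund, Medical Plan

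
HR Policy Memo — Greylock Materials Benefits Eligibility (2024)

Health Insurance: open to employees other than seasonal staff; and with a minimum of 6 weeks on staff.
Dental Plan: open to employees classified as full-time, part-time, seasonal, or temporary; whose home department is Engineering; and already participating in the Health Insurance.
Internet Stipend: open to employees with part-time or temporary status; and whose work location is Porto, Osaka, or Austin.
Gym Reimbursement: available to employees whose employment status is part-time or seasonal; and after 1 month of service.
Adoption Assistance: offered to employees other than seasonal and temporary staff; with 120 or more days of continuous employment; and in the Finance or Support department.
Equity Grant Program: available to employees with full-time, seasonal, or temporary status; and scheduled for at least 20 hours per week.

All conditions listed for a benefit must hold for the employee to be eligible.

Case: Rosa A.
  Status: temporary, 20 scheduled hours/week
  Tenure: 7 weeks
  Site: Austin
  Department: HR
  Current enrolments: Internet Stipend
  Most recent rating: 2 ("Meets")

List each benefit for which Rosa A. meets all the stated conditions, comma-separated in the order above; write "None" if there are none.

Health Insurance — status temporary ✓ (not excluded); service 7 weeks ≥ 6 weeks ✓ → eligible.
Dental Plan — status temporary ✓; dept HR ✗ → not eligible.
Internet Stipend — status temporary ✓; site Austin ✓ → eligible.
Gym Reimbursement — status temporary ✗ (requires part-time or seasonal) → not eligible.
Adoption Assistance — status temporary ✗ (excluded) → not eligible.
Equity Grant Program — status temporary ✓; 20 hrs/wk ≥ 20 ✓ → eligible.

Health Insurance, Internet Stipend, Equity Grant Program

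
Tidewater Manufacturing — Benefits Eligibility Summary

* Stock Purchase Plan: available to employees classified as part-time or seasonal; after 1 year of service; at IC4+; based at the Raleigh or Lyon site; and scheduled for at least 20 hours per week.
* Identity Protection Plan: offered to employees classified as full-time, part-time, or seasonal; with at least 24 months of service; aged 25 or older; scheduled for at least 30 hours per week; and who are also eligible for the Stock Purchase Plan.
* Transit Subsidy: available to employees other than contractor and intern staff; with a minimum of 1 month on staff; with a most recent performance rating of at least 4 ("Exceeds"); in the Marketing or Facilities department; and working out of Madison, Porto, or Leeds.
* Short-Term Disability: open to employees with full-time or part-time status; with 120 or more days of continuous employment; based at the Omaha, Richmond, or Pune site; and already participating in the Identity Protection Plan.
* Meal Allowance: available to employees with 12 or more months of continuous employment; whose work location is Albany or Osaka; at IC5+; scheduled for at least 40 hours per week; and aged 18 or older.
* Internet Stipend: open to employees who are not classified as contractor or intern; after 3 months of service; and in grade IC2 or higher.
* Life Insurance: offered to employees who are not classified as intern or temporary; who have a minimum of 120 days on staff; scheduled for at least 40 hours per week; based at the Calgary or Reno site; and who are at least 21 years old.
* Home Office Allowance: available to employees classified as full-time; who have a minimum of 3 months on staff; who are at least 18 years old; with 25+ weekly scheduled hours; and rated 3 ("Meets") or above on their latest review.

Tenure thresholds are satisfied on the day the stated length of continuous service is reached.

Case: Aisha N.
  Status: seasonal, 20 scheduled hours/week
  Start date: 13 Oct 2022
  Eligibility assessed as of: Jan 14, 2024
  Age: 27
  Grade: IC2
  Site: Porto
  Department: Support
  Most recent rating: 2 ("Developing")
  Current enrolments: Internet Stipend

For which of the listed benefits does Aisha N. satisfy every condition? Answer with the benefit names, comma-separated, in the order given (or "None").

Service from 13 Oct 2022 to Jan 14, 2024: 458 days.
Stock Purchase Plan — status seasonal ✓; service 458 days ≥ 1 year (≈365 days) ✓; grade IC2 < IC4 ✗ → not eligible.
Identity Protection Plan — status seasonal ✓; service 458 days < 24 months (≈720 days) ✗ → not eligible.
Transit Subsidy — status seasonal ✓ (not excluded); service 458 days ≥ 1 month (≈30 days) ✓; rating 2 < 4 ✗ → not eligible.
Short-Term Disability — status seasonal ✗ (requires full-time or part-time) → not eligible.
Meal Allowance — service 458 days ≥ 12 months (≈360 days) ✓; site Porto ✗ (not Albany or Osaka) → not eligible.
Internet Stipend — status seasonal ✓ (not excluded); service 458 days ≥ 3 months (≈90 days) ✓; grade IC2 ≥ IC2 ✓ → eligible.
Life Insurance — status seasonal ✓ (not excluded); service 458 days ≥ 120 days ✓; 20 hrs/wk < 40 ✗ → not eligible.
Home Office Allowance — status seasonal ✗ (requires full-time) → not eligible.

Internet Stipend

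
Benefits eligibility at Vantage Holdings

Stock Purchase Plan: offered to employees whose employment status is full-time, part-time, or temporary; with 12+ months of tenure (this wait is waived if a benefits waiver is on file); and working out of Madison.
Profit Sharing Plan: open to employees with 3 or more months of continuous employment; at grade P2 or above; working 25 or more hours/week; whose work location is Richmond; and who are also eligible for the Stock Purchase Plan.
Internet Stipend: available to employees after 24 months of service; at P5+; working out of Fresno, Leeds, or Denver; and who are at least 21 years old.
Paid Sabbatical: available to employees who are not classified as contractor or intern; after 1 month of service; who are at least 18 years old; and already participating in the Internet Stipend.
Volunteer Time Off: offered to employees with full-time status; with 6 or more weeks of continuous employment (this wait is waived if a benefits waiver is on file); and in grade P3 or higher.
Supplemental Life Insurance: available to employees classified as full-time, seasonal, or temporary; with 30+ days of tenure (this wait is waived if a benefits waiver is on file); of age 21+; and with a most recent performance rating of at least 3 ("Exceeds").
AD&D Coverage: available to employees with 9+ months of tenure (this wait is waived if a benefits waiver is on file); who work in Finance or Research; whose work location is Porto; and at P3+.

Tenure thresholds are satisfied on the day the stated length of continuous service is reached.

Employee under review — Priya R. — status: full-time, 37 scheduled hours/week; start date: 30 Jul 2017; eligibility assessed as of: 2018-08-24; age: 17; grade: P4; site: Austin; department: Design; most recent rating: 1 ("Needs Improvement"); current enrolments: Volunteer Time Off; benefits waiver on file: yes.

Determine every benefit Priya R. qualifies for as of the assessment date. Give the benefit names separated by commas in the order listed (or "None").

Service from 30 Jul 2017 to 2018-08-24: 390 days.
Stock Purchase Plan — status full-time ✓; benefits waiver on file ✓; site Austin ✗ (not Madison) → not eligible.
Profit Sharing Plan — service 390 days ≥ 3 months (≈90 days) ✓; grade P4 ≥ P2 ✓; 37 hrs/wk ≥ 25 ✓; site Austin ✗ (not Richmond) → not eligible.
Internet Stipend — service 390 days < 24 months (≈720 days) ✗ → not eligible.
Paid Sabbatical — status full-time ✓ (not excluded); service 390 days ≥ 1 month (≈30 days) ✓; age 17 < 18 ✗ → not eligible.
Volunteer Time Off — status full-time ✓; benefits waiver on file ✓; grade P4 ≥ P3 ✓ → eligible.
Supplemental Life Insurance — status full-time ✓; benefits waiver on file ✓; age 17 < 21 ✗ → not eligible.
AD&D Coverage — benefits waiver on file ✓; dept Design ✗ → not eligible.

Volunteer Time Off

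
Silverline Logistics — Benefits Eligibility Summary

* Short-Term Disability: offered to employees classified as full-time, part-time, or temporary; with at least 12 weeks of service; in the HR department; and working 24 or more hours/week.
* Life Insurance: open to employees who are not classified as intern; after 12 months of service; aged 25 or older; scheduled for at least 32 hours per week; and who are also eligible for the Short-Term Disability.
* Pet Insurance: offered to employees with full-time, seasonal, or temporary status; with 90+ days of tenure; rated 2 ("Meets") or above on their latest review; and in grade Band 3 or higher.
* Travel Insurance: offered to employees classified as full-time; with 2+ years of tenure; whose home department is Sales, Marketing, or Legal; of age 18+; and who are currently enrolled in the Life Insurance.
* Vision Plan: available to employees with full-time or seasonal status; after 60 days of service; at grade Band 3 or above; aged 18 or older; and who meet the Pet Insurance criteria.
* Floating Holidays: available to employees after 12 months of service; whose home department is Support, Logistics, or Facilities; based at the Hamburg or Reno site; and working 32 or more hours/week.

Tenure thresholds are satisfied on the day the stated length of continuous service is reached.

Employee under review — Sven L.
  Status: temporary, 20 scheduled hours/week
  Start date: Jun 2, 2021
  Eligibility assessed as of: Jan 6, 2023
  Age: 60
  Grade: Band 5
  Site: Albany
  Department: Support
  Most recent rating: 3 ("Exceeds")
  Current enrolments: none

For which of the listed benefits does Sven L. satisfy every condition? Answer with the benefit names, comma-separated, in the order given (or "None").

Service from Jun 2, 2021 to Jan 6, 2023: 583 days.
Short-Term Disability — status temporary ✓; service 583 days ≥ 12 weeks (≈84 days) ✓; dept Support ✗ → not eligible.
Life Insurance — status temporary ✓ (not excluded); service 583 days ≥ 12 months (≈360 days) ✓; age 60 ≥ 25 ✓; 20 hrs/wk < 32 ✗ → not eligible.
Pet Insurance — status temporary ✓; service 583 days ≥ 90 days ✓; rating 3 ≥ 2 ✓; grade Band 5 ≥ Band 3 ✓ → eligible.
Travel Insurance — status temporary ✗ (requires full-time) → not eligible.
Vision Plan — status temporary ✗ (requires full-time or seasonal) → not eligible.
Floating Holidays — service 583 days ≥ 12 months (≈360 days) ✓; dept Support ✓; site Albany ✗ (not Hamburg or Reno) → not eligible.

Pet Insurance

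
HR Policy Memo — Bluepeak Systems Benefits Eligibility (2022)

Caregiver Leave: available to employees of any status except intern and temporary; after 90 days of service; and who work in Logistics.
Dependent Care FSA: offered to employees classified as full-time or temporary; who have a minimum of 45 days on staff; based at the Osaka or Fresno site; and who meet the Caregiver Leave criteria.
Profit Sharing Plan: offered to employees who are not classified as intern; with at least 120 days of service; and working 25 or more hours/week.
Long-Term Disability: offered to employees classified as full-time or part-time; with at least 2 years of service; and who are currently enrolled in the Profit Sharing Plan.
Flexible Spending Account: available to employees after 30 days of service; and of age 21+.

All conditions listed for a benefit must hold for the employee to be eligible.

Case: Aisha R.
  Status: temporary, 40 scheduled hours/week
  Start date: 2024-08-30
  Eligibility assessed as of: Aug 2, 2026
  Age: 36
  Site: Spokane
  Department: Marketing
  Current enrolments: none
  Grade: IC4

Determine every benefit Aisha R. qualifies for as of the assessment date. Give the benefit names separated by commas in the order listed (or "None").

Profit Sharing Plan, Flexible Spending Account

Service from 2024-08-30 to Aug 2, 2026: 702 days.
Caregiver Leave — status temporary ✗ (excluded) → not eligible.
Dependent Care FSA — status temporary ✓; service 702 days ≥ 45 days ✓; site Spokane ✗ (not Osaka or Fresno) → not eligible.
Profit Sharing Plan — status temporary ✓ (not excluded); service 702 days ≥ 120 days ✓; 40 hrs/wk ≥ 25 ✓ → eligible.
Long-Term Disability — status temporary ✗ (requires full-time or part-time) → not eligible.
Flexible Spending Account — service 702 days ≥ 30 days ✓; age 36 ≥ 21 ✓ → eligible.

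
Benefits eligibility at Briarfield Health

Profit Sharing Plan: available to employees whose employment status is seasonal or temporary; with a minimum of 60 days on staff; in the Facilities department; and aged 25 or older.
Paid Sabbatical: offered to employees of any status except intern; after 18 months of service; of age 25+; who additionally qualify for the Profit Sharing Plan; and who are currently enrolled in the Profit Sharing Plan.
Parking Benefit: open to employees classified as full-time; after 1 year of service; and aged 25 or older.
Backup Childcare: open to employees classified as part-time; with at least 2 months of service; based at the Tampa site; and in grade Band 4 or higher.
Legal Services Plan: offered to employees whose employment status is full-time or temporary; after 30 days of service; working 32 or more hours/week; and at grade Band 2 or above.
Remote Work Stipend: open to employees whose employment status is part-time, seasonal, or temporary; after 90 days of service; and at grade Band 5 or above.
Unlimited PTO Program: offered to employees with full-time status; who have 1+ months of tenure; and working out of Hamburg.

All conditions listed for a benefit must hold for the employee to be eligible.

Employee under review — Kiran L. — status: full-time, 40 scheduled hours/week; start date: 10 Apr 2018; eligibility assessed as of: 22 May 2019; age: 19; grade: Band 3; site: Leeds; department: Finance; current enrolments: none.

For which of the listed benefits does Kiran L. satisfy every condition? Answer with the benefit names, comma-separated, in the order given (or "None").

Service from 10 Apr 2018 to 22 May 2019: 407 days.
Profit Sharing Plan — status full-time ✗ (requires seasonal or temporary) → not eligible.
Paid Sabbatical — status full-time ✓ (not excluded); service 407 days < 18 months (≈540 days) ✗ → not eligible.
Parking Benefit — status full-time ✓; service 407 days ≥ 1 year (≈365 days) ✓; age 19 < 25 ✗ → not eligible.
Backup Childcare — status full-time ✗ (requires part-time) → not eligible.
Legal Services Plan — status full-time ✓; service 407 days ≥ 30 days ✓; 40 hrs/wk ≥ 32 ✓; grade Band 3 ≥ Band 2 ✓ → eligible.
Remote Work Stipend — status full-time ✗ (requires part-time, seasonal, or temporary) → not eligible.
Unlimited PTO Program — status full-time ✓; service 407 days ≥ 1 month (≈30 days) ✓; site Leeds ✗ (not Hamburg) → not eligible.

Legal Services Plan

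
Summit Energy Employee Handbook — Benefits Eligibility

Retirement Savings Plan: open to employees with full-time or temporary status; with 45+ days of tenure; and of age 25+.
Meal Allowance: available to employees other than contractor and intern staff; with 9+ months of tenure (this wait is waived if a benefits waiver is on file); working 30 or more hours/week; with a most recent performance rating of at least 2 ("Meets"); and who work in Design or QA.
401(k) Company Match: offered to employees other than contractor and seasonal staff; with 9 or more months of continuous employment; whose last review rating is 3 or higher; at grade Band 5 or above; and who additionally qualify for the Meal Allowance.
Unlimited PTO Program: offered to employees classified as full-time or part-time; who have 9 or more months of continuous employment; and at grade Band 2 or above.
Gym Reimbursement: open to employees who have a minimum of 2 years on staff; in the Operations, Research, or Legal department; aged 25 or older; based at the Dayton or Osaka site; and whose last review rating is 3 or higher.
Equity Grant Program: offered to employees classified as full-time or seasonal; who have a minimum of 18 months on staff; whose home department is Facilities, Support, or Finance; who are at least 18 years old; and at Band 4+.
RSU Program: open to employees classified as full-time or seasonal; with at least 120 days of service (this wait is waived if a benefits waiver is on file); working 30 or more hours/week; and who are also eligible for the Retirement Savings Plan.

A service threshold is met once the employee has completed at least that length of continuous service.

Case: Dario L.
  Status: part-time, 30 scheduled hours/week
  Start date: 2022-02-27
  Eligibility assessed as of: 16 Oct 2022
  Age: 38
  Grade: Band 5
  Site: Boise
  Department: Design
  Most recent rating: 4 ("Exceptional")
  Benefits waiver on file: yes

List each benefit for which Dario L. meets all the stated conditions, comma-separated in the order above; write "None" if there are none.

Service from 2022-02-27 to 16 Oct 2022: 231 days.
Retirement Savings Plan — status part-time ✗ (requires full-time or temporary) → not eligible.
Meal Allowance — status part-time ✓ (not excluded); benefits waiver on file ✓; 30 hrs/wk ≥ 30 ✓; rating 4 ≥ 2 ✓; dept Design ✓ → eligible.
401(k) Company Match — status part-time ✓ (not excluded); service 231 days < 9 months (≈270 days) ✗ → not eligible.
Unlimited PTO Program — status part-time ✓; service 231 days < 9 months (≈270 days) ✗ → not eligible.
Gym Reimbursement — service 231 days < 2 years (≈730 days) ✗ → not eligible.
Equity Grant Program — status part-time ✗ (requires full-time or seasonal) → not eligible.
RSU Program — status part-time ✗ (requires full-time or seasonal) → not eligible.

Meal Allowance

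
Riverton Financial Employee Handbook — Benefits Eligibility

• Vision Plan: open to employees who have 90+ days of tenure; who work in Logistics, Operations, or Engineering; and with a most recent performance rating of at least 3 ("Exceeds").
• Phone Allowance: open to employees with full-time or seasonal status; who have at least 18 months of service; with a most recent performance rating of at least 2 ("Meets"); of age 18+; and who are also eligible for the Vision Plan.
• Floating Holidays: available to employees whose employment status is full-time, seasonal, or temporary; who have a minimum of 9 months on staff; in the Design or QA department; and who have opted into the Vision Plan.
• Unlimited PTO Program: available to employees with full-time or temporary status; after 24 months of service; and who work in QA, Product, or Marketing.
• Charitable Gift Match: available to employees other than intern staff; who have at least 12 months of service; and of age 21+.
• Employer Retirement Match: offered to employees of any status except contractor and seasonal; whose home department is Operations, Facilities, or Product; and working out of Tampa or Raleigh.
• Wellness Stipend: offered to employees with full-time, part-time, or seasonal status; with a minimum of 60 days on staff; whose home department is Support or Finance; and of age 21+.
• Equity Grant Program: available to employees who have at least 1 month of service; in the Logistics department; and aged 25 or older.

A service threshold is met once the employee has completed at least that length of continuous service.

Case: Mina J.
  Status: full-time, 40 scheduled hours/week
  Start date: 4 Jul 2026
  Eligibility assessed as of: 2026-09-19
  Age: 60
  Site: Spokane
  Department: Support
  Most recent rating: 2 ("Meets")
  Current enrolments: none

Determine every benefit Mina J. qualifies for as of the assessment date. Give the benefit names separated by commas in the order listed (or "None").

Wellness Stipend

Service from 4 Jul 2026 to 2026-09-19: 77 days.
Vision Plan — service 77 days < 90 days ✗ → not eligible.
Phone Allowance — status full-time ✓; service 77 days < 18 months (≈540 days) ✗ → not eligible.
Floating Holidays — status full-time ✓; service 77 days < 9 months (≈270 days) ✗ → not eligible.
Unlimited PTO Program — status full-time ✓; service 77 days < 24 months (≈720 days) ✗ → not eligible.
Charitable Gift Match — status full-time ✓ (not excluded); service 77 days < 12 months (≈360 days) ✗ → not eligible.
Employer Retirement Match — status full-time ✓ (not excluded); dept Support ✗ → not eligible.
Wellness Stipend — status full-time ✓; service 77 days ≥ 60 days ✓; dept Support ✓; age 60 ≥ 21 ✓ → eligible.
Equity Grant Program — service 77 days ≥ 1 month (≈30 days) ✓; dept Support ✗ → not eligible.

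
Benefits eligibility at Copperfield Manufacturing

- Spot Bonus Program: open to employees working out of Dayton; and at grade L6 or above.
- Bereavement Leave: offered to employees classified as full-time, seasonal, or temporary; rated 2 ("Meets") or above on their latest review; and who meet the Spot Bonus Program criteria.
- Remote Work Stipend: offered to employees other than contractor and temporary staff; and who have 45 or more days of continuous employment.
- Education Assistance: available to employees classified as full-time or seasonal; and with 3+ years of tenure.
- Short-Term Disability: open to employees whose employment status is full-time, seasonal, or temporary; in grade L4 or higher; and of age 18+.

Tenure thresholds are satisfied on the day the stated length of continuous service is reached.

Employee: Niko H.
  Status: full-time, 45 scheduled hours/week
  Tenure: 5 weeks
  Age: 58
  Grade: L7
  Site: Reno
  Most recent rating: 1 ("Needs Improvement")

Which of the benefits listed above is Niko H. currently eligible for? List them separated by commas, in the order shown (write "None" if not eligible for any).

Short-Term Disability

Spot Bonus Program — site Reno ✗ (not Dayton) → not eligible.
Bereavement Leave — status full-time ✓; rating 1 < 2 ✗ → not eligible.
Remote Work Stipend — status full-time ✓ (not excluded); service 5 weeks < 45 days ✗ → not eligible.
Education Assistance — status full-time ✓; service 5 weeks < 3 years (≈1095 days) ✗ → not eligible.
Short-Term Disability — status full-time ✓; grade L7 ≥ L4 ✓; age 58 ≥ 18 ✓ → eligible.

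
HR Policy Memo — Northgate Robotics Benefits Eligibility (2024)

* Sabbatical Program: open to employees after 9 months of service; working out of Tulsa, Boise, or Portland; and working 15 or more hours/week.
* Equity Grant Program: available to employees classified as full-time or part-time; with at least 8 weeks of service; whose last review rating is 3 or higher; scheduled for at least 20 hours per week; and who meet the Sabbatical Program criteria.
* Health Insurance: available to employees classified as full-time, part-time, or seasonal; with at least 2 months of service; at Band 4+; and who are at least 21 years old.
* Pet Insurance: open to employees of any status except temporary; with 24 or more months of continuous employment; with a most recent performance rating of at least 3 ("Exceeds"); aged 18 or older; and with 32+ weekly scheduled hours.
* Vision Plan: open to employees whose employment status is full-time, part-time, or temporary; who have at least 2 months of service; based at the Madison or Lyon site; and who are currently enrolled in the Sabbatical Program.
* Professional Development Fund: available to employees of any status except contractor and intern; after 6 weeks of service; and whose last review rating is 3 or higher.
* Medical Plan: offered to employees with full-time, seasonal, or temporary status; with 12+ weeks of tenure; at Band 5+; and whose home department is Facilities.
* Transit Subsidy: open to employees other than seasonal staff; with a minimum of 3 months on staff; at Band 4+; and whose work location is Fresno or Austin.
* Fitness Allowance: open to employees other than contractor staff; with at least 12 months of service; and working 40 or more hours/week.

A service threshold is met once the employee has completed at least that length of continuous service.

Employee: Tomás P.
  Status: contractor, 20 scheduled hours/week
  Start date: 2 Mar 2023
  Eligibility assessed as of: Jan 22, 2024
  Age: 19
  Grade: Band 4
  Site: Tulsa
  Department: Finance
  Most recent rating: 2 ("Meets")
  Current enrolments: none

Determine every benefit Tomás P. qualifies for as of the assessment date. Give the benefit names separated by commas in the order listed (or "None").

Service from 2 Mar 2023 to Jan 22, 2024: 326 days.
Sabbatical Program — service 326 days ≥ 9 months (≈270 days) ✓; site Tulsa ✓; 20 hrs/wk ≥ 15 ✓ → eligible.
Equity Grant Program — status contractor ✗ (requires full-time or part-time) → not eligible.
Health Insurance — status contractor ✗ (requires full-time, part-time, or seasonal) → not eligible.
Pet Insurance — status contractor ✓ (not excluded); service 326 days < 24 months (≈720 days) ✗ → not eligible.
Vision Plan — status contractor ✗ (requires full-time, part-time, or temporary) → not eligible.
Professional Development Fund — status contractor ✗ (excluded) → not eligible.
Medical Plan — status contractor ✗ (requires full-time, seasonal, or temporary) → not eligible.
Transit Subsidy — status contractor ✓ (not excluded); service 326 days ≥ 3 months (≈90 days) ✓; grade Band 4 ≥ Band 4 ✓; site Tulsa ✗ (not Fresno or Austin) → not eligible.
Fitness Allowance — status contractor ✗ (excluded) → not eligible.

Sabbatical Program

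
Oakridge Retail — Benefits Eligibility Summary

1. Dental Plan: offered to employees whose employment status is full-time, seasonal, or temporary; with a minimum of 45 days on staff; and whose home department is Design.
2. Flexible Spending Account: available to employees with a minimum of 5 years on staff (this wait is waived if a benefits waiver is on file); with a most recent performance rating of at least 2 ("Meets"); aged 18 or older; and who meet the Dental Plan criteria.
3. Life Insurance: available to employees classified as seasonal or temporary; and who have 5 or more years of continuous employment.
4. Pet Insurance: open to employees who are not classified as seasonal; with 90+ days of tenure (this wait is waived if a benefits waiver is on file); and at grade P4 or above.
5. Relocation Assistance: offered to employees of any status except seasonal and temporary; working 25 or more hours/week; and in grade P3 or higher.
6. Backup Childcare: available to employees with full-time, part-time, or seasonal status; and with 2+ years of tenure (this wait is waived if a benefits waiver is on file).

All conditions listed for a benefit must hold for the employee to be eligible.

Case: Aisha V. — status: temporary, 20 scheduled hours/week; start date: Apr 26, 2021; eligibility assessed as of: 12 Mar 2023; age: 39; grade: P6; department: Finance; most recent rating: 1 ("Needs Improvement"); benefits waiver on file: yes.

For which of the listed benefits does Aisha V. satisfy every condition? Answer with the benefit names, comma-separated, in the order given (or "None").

Service from Apr 26, 2021 to 12 Mar 2023: 685 days.
Dental Plan — status temporary ✓; service 685 days ≥ 45 days ✓; dept Finance ✗ → not eligible.
Flexible Spending Account — benefits waiver on file ✓; rating 1 < 2 ✗ → not eligible.
Life Insurance — status temporary ✓; service 685 days < 5 years (≈1825 days) ✗ → not eligible.
Pet Insurance — status temporary ✓ (not excluded); benefits waiver on file ✓; grade P6 ≥ P4 ✓ → eligible.
Relocation Assistance — status temporary ✗ (excluded) → not eligible.
Backup Childcare — status temporary ✗ (requires full-time, part-time, or seasonal) → not eligible.

Pet Insurance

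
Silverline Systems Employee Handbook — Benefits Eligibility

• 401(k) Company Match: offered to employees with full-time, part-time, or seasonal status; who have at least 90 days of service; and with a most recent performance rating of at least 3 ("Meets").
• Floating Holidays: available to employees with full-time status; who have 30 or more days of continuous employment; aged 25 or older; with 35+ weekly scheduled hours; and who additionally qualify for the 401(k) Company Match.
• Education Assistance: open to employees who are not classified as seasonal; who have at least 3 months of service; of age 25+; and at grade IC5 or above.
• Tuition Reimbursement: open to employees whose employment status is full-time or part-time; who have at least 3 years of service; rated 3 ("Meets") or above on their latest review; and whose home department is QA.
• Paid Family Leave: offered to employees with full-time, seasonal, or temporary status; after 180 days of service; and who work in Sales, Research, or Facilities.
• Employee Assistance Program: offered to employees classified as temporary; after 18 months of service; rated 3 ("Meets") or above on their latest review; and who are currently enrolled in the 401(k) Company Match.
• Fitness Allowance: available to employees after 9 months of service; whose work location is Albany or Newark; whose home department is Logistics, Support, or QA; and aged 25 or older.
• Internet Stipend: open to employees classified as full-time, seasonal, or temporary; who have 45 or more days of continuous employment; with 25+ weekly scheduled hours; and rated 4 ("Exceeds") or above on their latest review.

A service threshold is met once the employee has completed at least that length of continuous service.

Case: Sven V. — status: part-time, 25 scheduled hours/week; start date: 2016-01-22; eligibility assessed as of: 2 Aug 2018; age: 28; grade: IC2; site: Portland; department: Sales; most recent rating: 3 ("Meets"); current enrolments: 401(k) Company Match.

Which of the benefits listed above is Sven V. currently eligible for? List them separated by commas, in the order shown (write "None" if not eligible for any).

401(k) Company Match

Service from 2016-01-22 to 2 Aug 2018: 923 days.
401(k) Company Match — status part-time ✓; service 923 days ≥ 90 days ✓; rating 3 ≥ 3 ✓ → eligible.
Floating Holidays — status part-time ✗ (requires full-time) → not eligible.
Education Assistance — status part-time ✓ (not excluded); service 923 days ≥ 3 months (≈90 days) ✓; age 28 ≥ 25 ✓; grade IC2 < IC5 ✗ → not eligible.
Tuition Reimbursement — status part-time ✓; service 923 days < 3 years (≈1095 days) ✗ → not eligible.
Paid Family Leave — status part-time ✗ (requires full-time, seasonal, or temporary) → not eligible.
Employee Assistance Program — status part-time ✗ (requires temporary) → not eligible.
Fitness Allowance — service 923 days ≥ 9 months (≈270 days) ✓; site Portland ✗ (not Albany or Newark) → not eligible.
Internet Stipend — status part-time ✗ (requires full-time, seasonal, or temporary) → not eligible.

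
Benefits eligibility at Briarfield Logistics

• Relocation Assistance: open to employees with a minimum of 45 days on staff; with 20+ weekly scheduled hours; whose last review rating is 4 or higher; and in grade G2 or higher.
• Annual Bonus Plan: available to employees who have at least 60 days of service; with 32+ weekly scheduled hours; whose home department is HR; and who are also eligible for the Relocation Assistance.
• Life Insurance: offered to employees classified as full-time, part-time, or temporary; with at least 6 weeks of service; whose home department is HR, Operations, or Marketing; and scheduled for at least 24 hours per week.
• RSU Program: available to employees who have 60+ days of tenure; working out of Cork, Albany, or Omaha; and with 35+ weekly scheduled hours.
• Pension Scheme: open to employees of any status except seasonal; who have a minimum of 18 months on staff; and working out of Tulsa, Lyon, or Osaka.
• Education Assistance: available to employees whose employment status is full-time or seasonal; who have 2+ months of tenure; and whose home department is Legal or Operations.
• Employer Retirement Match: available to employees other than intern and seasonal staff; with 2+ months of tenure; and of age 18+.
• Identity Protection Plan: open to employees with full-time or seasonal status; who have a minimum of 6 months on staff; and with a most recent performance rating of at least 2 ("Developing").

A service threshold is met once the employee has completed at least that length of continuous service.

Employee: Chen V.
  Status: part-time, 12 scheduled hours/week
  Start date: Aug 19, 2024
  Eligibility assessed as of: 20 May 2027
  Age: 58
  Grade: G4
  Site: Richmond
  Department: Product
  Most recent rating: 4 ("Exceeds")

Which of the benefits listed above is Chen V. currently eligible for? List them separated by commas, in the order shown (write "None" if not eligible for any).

Employer Retirement Match

Service from Aug 19, 2024 to 20 May 2027: 1004 days.
Relocation Assistance — service 1004 days ≥ 45 days ✓; 12 hrs/wk < 20 ✗ → not eligible.
Annual Bonus Plan — service 1004 days ≥ 60 days ✓; 12 hrs/wk < 32 ✗ → not eligible.
Life Insurance — status part-time ✓; service 1004 days ≥ 6 weeks (≈42 days) ✓; dept Product ✗ → not eligible.
RSU Program — service 1004 days ≥ 60 days ✓; site Richmond ✗ (not Cork, Albany, or Omaha) → not eligible.
Pension Scheme — status part-time ✓ (not excluded); service 1004 days ≥ 18 months (≈540 days) ✓; site Richmond ✗ (not Tulsa, Lyon, or Osaka) → not eligible.
Education Assistance — status part-time ✗ (requires full-time or seasonal) → not eligible.
Employer Retirement Match — status part-time ✓ (not excluded); service 1004 days ≥ 2 months (≈60 days) ✓; age 58 ≥ 18 ✓ → eligible.
Identity Protection Plan — status part-time ✗ (requires full-time or seasonal) → not eligible.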